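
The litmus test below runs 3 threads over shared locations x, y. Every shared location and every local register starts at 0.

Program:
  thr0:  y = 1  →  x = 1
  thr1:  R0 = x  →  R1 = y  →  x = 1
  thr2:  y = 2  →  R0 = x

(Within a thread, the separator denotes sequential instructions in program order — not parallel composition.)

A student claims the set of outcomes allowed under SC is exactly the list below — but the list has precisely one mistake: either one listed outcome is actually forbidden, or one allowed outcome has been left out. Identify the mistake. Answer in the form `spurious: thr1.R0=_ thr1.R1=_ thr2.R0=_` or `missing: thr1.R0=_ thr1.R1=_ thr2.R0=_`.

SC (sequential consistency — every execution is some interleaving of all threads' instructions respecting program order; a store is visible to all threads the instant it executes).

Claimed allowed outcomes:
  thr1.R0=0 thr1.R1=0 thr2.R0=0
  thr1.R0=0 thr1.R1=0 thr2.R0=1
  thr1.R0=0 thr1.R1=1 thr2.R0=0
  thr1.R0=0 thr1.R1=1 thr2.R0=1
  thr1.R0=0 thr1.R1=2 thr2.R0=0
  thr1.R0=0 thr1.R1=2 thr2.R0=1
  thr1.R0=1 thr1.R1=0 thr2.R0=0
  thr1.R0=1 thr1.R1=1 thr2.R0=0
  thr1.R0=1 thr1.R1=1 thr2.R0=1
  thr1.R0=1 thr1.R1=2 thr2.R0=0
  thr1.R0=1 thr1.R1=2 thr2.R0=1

outcome vector order: (thr1.R0,thr1.R1,thr2.R0)
[SC] allowed = {0/0/0, 0/0/1, 0/1/0, 0/1/1, 0/2/0, 0/2/1, 1/1/0, 1/1/1, 1/2/0, 1/2/1}
claimed∖SC = {1/0/0}

spurious: thr1.R0=1 thr1.R1=0 thr2.R0=0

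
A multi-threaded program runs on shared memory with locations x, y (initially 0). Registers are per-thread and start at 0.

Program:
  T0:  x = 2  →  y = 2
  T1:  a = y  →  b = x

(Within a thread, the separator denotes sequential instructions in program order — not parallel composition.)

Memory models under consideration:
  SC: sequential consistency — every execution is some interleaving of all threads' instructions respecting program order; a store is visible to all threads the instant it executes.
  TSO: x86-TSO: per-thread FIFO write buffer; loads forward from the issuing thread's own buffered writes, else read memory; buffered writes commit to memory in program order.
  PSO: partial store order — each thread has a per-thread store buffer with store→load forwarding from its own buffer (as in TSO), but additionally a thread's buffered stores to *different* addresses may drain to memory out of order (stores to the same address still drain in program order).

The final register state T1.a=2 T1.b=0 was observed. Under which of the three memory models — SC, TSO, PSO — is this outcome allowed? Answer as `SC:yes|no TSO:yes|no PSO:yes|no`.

SC:no TSO:no PSO:yes

outcome vector order: (T1.a,T1.b)
under SC → <0 0> <0 2> <2 2>
under TSO → <0 0> <0 2> <2 2>
under PSO → <0 0> <0 2> <2 0> <2 2>
target <2 0> ∈ {PSO}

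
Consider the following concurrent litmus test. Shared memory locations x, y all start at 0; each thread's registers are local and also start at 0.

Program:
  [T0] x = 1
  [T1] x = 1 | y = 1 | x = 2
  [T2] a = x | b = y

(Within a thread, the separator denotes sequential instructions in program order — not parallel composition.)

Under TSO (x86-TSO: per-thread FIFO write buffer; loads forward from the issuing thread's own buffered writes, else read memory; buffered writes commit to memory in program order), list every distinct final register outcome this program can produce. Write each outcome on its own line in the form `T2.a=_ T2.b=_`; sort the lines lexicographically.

T2.a=0 T2.b=0
T2.a=0 T2.b=1
T2.a=1 T2.b=0
T2.a=1 T2.b=1
T2.a=2 T2.b=1

outcome vector order: (T2.a,T2.b)
|TSO outcomes| = 5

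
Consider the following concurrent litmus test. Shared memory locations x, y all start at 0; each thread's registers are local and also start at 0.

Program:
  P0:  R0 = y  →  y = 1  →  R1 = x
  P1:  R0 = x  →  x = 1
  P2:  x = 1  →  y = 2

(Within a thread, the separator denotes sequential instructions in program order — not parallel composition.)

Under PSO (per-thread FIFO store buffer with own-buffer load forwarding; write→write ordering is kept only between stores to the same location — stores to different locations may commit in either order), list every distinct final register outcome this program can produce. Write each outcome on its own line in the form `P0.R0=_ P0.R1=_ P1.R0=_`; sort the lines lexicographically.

outcome vector order: (P0.R0,P0.R1,P1.R0)
|PSO outcomes| = 8

P0.R0=0 P0.R1=0 P1.R0=0
P0.R0=0 P0.R1=0 P1.R0=1
P0.R0=0 P0.R1=1 P1.R0=0
P0.R0=0 P0.R1=1 P1.R0=1
P0.R0=2 P0.R1=0 P1.R0=0
P0.R0=2 P0.R1=0 P1.R0=1
P0.R0=2 P0.R1=1 P1.R0=0
P0.R0=2 P0.R1=1 P1.R0=1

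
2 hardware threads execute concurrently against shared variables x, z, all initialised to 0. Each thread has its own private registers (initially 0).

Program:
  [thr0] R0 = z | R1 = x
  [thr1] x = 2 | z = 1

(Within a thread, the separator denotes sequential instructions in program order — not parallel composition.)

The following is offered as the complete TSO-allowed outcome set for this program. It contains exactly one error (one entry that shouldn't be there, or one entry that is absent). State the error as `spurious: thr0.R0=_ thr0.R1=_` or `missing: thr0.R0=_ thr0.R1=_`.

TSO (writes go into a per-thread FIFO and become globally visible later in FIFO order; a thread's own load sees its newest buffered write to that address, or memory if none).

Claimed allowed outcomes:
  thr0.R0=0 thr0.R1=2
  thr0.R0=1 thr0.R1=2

outcome vector order: (thr0.R0,thr0.R1)
TSO: 3 outcomes — {<0 0>, <0 2>, <1 2>}
TSO∖claimed = {<0 0>}

missing: thr0.R0=0 thr0.R1=0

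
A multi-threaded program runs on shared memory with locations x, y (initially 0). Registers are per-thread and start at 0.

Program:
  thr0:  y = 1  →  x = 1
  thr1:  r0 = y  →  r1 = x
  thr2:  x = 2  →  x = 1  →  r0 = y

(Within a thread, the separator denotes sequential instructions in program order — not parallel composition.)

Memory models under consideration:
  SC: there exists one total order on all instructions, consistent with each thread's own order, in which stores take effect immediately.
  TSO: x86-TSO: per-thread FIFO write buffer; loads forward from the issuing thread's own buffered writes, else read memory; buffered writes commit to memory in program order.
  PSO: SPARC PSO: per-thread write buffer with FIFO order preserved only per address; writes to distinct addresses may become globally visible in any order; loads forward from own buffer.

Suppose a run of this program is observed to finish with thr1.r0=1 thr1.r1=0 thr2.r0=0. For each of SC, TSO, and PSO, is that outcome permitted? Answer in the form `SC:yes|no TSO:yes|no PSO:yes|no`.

SC:no TSO:yes PSO:yes

outcome vector order: (thr1.r0,thr1.r1,thr2.r0)
under SC → (0,0,0); (0,0,1); (0,1,0); (0,1,1); (0,2,0); (0,2,1); (1,0,1); (1,1,0); (1,1,1); (1,2,1)
under TSO → (0,0,0); (0,0,1); (0,1,0); (0,1,1); (0,2,0); (0,2,1); (1,0,0); (1,0,1); (1,1,0); (1,1,1); (1,2,0); (1,2,1)
under PSO → (0,0,0); (0,0,1); (0,1,0); (0,1,1); (0,2,0); (0,2,1); (1,0,0); (1,0,1); (1,1,0); (1,1,1); (1,2,0); (1,2,1)
target (1,0,0) ∈ {TSO,PSO}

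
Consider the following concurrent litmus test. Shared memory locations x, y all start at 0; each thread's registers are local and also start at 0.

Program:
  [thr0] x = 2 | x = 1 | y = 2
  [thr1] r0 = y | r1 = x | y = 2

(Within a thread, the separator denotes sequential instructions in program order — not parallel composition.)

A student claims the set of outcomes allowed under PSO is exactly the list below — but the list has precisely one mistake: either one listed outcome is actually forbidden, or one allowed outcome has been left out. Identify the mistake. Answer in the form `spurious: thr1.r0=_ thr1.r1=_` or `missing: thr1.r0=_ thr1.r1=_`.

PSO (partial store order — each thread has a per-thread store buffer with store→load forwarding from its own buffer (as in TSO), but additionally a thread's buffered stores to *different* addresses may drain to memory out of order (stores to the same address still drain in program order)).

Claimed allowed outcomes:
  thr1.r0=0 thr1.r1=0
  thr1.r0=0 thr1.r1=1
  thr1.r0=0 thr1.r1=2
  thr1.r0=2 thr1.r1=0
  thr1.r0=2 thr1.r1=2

outcome vector order: (thr1.r0,thr1.r1)
under PSO → 00, 01, 02, 20, 21, 22
PSO∖claimed = {21}

missing: thr1.r0=2 thr1.r1=1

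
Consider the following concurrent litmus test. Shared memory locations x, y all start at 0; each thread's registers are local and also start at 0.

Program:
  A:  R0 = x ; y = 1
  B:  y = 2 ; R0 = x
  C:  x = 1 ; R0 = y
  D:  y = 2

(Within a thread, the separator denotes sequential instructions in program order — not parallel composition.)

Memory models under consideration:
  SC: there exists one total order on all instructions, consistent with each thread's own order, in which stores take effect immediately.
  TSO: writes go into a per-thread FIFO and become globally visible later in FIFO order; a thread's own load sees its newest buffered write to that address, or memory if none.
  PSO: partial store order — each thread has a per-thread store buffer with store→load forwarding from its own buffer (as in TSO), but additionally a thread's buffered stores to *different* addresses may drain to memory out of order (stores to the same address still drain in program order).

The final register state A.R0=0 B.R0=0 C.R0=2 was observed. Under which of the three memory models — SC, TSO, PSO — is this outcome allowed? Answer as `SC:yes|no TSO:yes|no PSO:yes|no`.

outcome vector order: (A.R0,B.R0,C.R0)
SC: 10 outcomes — {001 002 010 011 012 101 102 110 111 112}
TSO: 12 outcomes — {000 001 002 010 011 012 100 101 102 110 111 112}
PSO: 12 outcomes — {000 001 002 010 011 012 100 101 102 110 111 112}
target 002 ∈ {SC,TSO,PSO}

SC:yes TSO:yes PSO:yes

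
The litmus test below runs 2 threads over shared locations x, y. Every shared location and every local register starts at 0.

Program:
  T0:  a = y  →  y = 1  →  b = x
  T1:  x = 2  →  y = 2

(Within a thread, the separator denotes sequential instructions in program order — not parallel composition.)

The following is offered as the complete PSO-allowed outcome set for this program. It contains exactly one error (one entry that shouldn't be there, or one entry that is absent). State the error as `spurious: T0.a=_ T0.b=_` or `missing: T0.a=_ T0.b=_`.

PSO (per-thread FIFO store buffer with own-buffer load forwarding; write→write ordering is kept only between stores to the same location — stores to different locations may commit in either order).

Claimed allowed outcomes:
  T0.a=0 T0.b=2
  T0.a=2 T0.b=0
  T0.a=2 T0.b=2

outcome vector order: (T0.a,T0.b)
under PSO → (0,0); (0,2); (2,0); (2,2)
PSO∖claimed = {(0,0)}

missing: T0.a=0 T0.b=0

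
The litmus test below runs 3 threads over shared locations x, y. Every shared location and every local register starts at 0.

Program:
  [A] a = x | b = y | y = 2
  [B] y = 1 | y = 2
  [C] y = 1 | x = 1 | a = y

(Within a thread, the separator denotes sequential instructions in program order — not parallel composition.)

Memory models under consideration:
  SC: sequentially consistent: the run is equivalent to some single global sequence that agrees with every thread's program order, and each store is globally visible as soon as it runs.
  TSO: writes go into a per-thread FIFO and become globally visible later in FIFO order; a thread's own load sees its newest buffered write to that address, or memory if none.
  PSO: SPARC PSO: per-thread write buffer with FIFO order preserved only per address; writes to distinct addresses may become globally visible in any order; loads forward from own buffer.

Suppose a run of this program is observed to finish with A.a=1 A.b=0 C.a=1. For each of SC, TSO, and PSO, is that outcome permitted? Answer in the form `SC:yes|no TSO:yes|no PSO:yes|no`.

SC:no TSO:no PSO:yes

outcome vector order: (A.a,A.b,C.a)
SC (10): (0,0,1); (0,0,2); (0,1,1); (0,1,2); (0,2,1); (0,2,2); (1,1,1); (1,1,2); (1,2,1); (1,2,2)
TSO (10): (0,0,1); (0,0,2); (0,1,1); (0,1,2); (0,2,1); (0,2,2); (1,1,1); (1,1,2); (1,2,1); (1,2,2)
PSO (12): (0,0,1); (0,0,2); (0,1,1); (0,1,2); (0,2,1); (0,2,2); (1,0,1); (1,0,2); (1,1,1); (1,1,2); (1,2,1); (1,2,2)
target (1,0,1) ∈ {PSO}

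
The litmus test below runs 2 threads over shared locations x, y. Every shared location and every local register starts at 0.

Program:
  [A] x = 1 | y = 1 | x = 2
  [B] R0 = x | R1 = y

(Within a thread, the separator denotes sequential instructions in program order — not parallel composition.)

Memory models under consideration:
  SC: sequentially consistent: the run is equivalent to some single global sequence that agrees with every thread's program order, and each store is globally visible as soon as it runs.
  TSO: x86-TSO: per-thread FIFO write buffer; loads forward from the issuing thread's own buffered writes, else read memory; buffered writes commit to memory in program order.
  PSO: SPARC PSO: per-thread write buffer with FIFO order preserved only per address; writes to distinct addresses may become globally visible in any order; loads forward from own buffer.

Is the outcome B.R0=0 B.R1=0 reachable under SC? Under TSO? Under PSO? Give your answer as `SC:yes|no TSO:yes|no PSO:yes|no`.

outcome vector order: (B.R0,B.R1)
SC: 5 outcomes — {0/0; 0/1; 1/0; 1/1; 2/1}
TSO: 5 outcomes — {0/0; 0/1; 1/0; 1/1; 2/1}
PSO: 6 outcomes — {0/0; 0/1; 1/0; 1/1; 2/0; 2/1}
target 0/0 ∈ {SC,TSO,PSO}

SC:yes TSO:yes PSO:yes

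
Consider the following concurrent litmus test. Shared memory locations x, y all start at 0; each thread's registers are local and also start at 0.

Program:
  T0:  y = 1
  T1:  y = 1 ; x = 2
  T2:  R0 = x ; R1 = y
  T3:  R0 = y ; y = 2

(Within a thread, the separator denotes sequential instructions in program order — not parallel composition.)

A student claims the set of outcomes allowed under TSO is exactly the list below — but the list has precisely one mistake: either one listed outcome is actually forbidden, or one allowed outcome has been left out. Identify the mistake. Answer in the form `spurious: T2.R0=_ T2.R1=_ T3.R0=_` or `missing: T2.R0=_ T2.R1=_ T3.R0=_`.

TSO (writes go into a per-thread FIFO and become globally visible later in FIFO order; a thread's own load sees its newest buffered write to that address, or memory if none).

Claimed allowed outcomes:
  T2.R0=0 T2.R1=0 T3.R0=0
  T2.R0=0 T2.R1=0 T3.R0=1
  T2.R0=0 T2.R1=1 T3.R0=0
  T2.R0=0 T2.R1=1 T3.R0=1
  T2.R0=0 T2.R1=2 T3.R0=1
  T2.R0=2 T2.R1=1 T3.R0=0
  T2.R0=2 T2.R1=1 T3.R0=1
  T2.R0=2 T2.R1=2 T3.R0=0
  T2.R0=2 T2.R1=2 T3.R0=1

outcome vector order: (T2.R0,T2.R1,T3.R0)
TSO: 10 outcomes — {000 001 010 011 020 021 210 211 220 221}
TSO∖claimed = {020}

missing: T2.R0=0 T2.R1=2 T3.R0=0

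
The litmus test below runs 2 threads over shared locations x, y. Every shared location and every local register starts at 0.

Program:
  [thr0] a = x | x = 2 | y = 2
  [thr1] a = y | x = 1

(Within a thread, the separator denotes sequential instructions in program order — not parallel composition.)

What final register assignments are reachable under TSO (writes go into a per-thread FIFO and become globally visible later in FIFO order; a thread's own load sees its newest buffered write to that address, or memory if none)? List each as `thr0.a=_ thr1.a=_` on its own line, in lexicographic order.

thr0.a=0 thr1.a=0
thr0.a=0 thr1.a=2
thr0.a=1 thr1.a=0

outcome vector order: (thr0.a,thr1.a)
|TSO outcomes| = 3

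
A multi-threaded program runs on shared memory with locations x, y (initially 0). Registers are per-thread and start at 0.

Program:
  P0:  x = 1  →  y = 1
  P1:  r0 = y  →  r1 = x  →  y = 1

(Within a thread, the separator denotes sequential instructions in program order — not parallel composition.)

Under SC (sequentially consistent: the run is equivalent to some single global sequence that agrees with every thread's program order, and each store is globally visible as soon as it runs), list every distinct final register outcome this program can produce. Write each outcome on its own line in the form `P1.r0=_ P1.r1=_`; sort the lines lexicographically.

P1.r0=0 P1.r1=0
P1.r0=0 P1.r1=1
P1.r0=1 P1.r1=1

outcome vector order: (P1.r0,P1.r1)
|SC outcomes| = 3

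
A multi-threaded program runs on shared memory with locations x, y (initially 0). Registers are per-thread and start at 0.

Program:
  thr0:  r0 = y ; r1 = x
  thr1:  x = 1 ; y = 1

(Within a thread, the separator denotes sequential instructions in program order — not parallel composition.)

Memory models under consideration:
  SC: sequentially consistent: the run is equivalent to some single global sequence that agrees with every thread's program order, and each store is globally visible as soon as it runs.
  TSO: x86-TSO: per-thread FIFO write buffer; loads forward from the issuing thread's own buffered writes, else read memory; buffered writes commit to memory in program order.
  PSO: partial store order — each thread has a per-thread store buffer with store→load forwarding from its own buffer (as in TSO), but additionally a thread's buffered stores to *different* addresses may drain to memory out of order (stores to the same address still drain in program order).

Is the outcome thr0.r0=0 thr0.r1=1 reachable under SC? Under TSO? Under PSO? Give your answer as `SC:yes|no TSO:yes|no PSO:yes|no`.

SC:yes TSO:yes PSO:yes

outcome vector order: (thr0.r0,thr0.r1)
SC (3): 0/0; 0/1; 1/1
TSO (3): 0/0; 0/1; 1/1
PSO (4): 0/0; 0/1; 1/0; 1/1
target 0/1 ∈ {SC,TSO,PSO}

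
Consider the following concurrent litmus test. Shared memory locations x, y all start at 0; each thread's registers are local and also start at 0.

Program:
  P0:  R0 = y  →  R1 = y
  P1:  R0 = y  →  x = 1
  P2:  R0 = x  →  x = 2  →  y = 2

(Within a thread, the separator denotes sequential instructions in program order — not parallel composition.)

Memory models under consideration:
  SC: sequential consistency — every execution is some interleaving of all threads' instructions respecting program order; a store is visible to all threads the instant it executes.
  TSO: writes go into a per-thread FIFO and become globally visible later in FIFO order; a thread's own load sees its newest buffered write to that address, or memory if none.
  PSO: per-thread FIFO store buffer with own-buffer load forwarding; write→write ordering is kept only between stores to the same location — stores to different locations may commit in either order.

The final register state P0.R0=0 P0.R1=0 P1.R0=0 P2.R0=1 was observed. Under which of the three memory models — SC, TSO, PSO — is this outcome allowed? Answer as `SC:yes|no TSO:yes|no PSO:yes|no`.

SC:yes TSO:yes PSO:yes

outcome vector order: (P0.R0,P0.R1,P1.R0,P2.R0)
SC (9): <0 0 0 0>, <0 0 0 1>, <0 0 2 0>, <0 2 0 0>, <0 2 0 1>, <0 2 2 0>, <2 2 0 0>, <2 2 0 1>, <2 2 2 0>
TSO (9): <0 0 0 0>, <0 0 0 1>, <0 0 2 0>, <0 2 0 0>, <0 2 0 1>, <0 2 2 0>, <2 2 0 0>, <2 2 0 1>, <2 2 2 0>
PSO (9): <0 0 0 0>, <0 0 0 1>, <0 0 2 0>, <0 2 0 0>, <0 2 0 1>, <0 2 2 0>, <2 2 0 0>, <2 2 0 1>, <2 2 2 0>
target <0 0 0 1> ∈ {SC,TSO,PSO}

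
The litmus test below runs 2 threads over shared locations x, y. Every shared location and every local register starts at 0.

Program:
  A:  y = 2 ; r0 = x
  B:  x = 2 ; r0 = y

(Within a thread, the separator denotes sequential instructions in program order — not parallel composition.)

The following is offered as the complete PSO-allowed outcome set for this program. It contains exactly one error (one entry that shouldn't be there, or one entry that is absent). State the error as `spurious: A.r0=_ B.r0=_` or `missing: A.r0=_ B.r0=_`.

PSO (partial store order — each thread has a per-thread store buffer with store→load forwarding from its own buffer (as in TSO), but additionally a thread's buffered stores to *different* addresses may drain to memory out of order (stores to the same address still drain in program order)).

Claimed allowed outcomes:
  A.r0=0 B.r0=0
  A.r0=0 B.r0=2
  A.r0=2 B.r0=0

outcome vector order: (A.r0,B.r0)
[PSO] allowed = {0/0; 0/2; 2/0; 2/2}
PSO∖claimed = {2/2}

missing: A.r0=2 B.r0=2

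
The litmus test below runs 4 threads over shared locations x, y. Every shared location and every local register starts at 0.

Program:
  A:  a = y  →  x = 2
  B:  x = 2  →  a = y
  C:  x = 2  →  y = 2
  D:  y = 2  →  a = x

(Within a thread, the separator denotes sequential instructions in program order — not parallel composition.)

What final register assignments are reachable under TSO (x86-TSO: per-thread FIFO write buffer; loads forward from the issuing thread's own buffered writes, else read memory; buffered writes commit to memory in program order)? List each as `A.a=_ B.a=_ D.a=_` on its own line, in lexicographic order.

A.a=0 B.a=0 D.a=0
A.a=0 B.a=0 D.a=2
A.a=0 B.a=2 D.a=0
A.a=0 B.a=2 D.a=2
A.a=2 B.a=0 D.a=0
A.a=2 B.a=0 D.a=2
A.a=2 B.a=2 D.a=0
A.a=2 B.a=2 D.a=2

outcome vector order: (A.a,B.a,D.a)
|TSO outcomes| = 8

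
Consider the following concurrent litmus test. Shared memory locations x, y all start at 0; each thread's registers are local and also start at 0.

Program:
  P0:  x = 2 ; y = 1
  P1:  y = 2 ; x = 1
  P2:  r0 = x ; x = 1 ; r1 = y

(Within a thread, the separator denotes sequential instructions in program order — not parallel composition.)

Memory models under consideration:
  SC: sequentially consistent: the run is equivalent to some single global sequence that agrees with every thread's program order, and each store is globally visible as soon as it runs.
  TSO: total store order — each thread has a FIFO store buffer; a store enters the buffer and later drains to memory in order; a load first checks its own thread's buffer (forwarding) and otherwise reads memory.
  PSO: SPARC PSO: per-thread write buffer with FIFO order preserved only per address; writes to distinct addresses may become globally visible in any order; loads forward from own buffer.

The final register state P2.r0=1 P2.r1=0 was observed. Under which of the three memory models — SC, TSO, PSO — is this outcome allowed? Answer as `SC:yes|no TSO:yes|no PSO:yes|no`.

outcome vector order: (P2.r0,P2.r1)
SC: 8 outcomes — {<0 0>, <0 1>, <0 2>, <1 1>, <1 2>, <2 0>, <2 1>, <2 2>}
TSO: 8 outcomes — {<0 0>, <0 1>, <0 2>, <1 1>, <1 2>, <2 0>, <2 1>, <2 2>}
PSO: 9 outcomes — {<0 0>, <0 1>, <0 2>, <1 0>, <1 1>, <1 2>, <2 0>, <2 1>, <2 2>}
target <1 0> ∈ {PSO}

SC:no TSO:no PSO:yes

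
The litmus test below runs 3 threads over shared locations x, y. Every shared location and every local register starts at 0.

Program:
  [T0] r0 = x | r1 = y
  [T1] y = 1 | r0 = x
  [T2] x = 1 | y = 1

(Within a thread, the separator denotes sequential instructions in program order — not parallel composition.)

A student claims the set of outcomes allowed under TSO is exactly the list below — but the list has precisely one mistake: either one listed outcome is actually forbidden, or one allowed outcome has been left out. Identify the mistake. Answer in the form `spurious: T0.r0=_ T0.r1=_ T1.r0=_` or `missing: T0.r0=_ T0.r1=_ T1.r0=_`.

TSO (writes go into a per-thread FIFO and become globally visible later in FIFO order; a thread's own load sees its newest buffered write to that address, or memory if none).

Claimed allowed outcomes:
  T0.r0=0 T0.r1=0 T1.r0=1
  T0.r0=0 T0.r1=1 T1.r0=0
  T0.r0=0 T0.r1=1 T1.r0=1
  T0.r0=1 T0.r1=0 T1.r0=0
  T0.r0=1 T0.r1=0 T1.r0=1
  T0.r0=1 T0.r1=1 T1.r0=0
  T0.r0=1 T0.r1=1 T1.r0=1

missing: T0.r0=0 T0.r1=0 T1.r0=0

outcome vector order: (T0.r0,T0.r1,T1.r0)
under TSO → <0 0 0>, <0 0 1>, <0 1 0>, <0 1 1>, <1 0 0>, <1 0 1>, <1 1 0>, <1 1 1>
TSO∖claimed = {<0 0 0>}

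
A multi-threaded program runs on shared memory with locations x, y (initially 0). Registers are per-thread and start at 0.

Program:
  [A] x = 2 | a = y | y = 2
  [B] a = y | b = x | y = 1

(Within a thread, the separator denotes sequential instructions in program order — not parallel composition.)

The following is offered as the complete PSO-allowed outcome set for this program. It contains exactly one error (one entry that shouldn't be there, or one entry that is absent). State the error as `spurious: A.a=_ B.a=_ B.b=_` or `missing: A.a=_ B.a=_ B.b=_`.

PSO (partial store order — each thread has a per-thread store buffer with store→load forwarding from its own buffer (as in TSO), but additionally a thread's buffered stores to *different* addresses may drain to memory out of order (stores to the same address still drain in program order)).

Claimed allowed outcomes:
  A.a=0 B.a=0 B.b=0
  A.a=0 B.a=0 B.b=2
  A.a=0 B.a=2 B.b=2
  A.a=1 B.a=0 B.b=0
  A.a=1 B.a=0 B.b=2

missing: A.a=0 B.a=2 B.b=0

outcome vector order: (A.a,B.a,B.b)
PSO: 6 outcomes — {(0,0,0); (0,0,2); (0,2,0); (0,2,2); (1,0,0); (1,0,2)}
PSO∖claimed = {(0,2,0)}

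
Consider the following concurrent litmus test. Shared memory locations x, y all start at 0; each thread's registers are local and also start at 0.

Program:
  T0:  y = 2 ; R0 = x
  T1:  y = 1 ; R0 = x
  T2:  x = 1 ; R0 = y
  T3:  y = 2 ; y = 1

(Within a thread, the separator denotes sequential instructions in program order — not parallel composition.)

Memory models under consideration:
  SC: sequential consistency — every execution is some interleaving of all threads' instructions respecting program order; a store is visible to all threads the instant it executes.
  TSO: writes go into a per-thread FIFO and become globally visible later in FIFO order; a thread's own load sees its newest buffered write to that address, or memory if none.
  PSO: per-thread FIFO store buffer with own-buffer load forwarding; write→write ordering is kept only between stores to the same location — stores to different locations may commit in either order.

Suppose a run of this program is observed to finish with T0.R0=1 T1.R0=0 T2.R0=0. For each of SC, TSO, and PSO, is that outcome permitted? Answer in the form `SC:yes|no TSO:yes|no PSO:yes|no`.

outcome vector order: (T0.R0,T1.R0,T2.R0)
SC: 9 outcomes — {(0,0,1), (0,0,2), (0,1,1), (0,1,2), (1,0,1), (1,0,2), (1,1,0), (1,1,1), (1,1,2)}
TSO: 12 outcomes — {(0,0,0), (0,0,1), (0,0,2), (0,1,0), (0,1,1), (0,1,2), (1,0,0), (1,0,1), (1,0,2), (1,1,0), (1,1,1), (1,1,2)}
PSO: 12 outcomes — {(0,0,0), (0,0,1), (0,0,2), (0,1,0), (0,1,1), (0,1,2), (1,0,0), (1,0,1), (1,0,2), (1,1,0), (1,1,1), (1,1,2)}
target (1,0,0) ∈ {TSO,PSO}

SC:no TSO:yes PSO:yes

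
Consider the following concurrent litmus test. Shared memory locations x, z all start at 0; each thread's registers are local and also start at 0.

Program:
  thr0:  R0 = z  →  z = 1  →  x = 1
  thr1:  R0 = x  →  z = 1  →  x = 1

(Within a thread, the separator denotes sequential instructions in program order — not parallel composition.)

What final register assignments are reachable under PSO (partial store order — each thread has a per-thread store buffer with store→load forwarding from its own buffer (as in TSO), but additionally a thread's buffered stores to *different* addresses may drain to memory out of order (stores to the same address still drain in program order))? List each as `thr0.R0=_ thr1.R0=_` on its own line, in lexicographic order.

outcome vector order: (thr0.R0,thr1.R0)
|PSO outcomes| = 3

thr0.R0=0 thr1.R0=0
thr0.R0=0 thr1.R0=1
thr0.R0=1 thr1.R0=0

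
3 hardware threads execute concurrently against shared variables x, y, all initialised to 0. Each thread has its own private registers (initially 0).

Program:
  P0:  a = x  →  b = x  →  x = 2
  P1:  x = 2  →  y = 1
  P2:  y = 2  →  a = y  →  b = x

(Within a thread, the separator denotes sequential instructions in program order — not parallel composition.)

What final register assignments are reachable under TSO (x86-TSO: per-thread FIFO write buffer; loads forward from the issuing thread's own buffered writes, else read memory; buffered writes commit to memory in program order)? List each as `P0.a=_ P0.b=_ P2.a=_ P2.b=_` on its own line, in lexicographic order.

outcome vector order: (P0.a,P0.b,P2.a,P2.b)
|TSO outcomes| = 9

P0.a=0 P0.b=0 P2.a=1 P2.b=2
P0.a=0 P0.b=0 P2.a=2 P2.b=0
P0.a=0 P0.b=0 P2.a=2 P2.b=2
P0.a=0 P0.b=2 P2.a=1 P2.b=2
P0.a=0 P0.b=2 P2.a=2 P2.b=0
P0.a=0 P0.b=2 P2.a=2 P2.b=2
P0.a=2 P0.b=2 P2.a=1 P2.b=2
P0.a=2 P0.b=2 P2.a=2 P2.b=0
P0.a=2 P0.b=2 P2.a=2 P2.b=2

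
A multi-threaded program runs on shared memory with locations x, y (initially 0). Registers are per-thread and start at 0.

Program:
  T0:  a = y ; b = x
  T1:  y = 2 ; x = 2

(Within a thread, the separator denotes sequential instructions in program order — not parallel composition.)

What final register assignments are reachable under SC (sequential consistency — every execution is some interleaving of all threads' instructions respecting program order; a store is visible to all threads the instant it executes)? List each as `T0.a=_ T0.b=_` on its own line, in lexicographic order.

outcome vector order: (T0.a,T0.b)
|SC outcomes| = 4

T0.a=0 T0.b=0
T0.a=0 T0.b=2
T0.a=2 T0.b=0
T0.a=2 T0.b=2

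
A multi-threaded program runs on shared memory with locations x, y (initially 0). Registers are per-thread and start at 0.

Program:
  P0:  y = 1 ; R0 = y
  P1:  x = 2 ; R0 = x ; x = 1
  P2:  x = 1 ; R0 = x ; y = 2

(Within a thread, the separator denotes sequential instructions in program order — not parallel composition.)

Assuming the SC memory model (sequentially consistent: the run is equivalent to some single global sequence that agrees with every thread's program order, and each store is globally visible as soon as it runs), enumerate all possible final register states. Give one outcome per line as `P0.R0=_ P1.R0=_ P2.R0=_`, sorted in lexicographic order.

outcome vector order: (P0.R0,P1.R0,P2.R0)
|SC outcomes| = 6

P0.R0=1 P1.R0=1 P2.R0=1
P0.R0=1 P1.R0=2 P2.R0=1
P0.R0=1 P1.R0=2 P2.R0=2
P0.R0=2 P1.R0=1 P2.R0=1
P0.R0=2 P1.R0=2 P2.R0=1
P0.R0=2 P1.R0=2 P2.R0=2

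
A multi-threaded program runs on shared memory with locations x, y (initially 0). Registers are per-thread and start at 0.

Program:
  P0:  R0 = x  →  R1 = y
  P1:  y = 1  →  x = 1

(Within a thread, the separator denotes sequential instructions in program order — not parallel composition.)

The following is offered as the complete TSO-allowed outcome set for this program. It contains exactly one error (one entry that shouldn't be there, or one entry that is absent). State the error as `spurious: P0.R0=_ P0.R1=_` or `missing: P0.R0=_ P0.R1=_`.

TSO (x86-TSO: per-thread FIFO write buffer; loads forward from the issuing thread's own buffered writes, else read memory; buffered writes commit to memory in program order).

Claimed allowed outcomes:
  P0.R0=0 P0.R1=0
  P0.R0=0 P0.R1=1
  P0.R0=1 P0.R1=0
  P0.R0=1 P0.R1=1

outcome vector order: (P0.R0,P0.R1)
[TSO] allowed = {(0,0), (0,1), (1,1)}
claimed∖TSO = {(1,0)}

spurious: P0.R0=1 P0.R1=0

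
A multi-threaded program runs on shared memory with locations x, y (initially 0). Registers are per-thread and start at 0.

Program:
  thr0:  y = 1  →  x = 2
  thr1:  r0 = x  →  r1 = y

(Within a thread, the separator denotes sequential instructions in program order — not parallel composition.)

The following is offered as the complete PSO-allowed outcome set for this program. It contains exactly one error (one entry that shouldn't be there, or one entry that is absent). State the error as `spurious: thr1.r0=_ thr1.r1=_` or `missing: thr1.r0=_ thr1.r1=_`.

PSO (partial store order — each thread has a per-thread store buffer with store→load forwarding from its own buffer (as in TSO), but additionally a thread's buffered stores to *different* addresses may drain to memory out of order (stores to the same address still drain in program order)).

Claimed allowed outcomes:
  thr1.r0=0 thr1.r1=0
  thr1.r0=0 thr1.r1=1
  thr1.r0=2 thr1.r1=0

outcome vector order: (thr1.r0,thr1.r1)
PSO (4): 00; 01; 20; 21
PSO∖claimed = {21}

missing: thr1.r0=2 thr1.r1=1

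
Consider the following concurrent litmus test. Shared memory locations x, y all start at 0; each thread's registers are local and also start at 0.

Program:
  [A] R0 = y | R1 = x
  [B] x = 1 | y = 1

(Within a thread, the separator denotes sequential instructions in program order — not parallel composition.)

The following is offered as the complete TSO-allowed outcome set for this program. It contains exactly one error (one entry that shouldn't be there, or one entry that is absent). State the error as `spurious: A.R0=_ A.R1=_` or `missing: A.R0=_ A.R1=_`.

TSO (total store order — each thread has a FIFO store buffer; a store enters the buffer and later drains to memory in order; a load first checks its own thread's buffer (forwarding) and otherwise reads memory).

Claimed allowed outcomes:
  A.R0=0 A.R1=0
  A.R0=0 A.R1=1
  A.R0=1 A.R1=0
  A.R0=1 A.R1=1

outcome vector order: (A.R0,A.R1)
TSO: 3 outcomes — {<0 0>, <0 1>, <1 1>}
claimed∖TSO = {<1 0>}

spurious: A.R0=1 A.R1=0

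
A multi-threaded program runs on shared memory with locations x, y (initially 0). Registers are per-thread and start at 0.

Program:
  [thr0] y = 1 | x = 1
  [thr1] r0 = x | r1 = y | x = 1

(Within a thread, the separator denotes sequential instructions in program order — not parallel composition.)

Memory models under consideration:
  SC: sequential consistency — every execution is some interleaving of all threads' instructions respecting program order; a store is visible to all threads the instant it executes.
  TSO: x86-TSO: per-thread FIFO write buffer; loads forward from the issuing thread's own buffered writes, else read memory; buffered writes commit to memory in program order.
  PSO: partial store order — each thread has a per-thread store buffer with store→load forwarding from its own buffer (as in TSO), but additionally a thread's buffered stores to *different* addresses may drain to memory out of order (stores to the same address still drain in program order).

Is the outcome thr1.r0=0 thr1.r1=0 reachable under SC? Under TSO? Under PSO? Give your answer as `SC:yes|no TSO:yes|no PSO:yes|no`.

outcome vector order: (thr1.r0,thr1.r1)
SC (3): (0,0) (0,1) (1,1)
TSO (3): (0,0) (0,1) (1,1)
PSO (4): (0,0) (0,1) (1,0) (1,1)
target (0,0) ∈ {SC,TSO,PSO}

SC:yes TSO:yes PSO:yes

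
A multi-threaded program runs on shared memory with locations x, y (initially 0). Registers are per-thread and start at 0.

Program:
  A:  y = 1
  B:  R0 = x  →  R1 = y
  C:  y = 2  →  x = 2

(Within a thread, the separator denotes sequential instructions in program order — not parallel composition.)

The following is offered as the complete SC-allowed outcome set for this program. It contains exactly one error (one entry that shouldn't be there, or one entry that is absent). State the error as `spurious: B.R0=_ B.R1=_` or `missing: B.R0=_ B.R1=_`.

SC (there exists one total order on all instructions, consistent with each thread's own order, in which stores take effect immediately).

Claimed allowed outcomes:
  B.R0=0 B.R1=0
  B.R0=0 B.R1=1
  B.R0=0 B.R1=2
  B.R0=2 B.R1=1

outcome vector order: (B.R0,B.R1)
SC: 5 outcomes — {(0,0) (0,1) (0,2) (2,1) (2,2)}
SC∖claimed = {(2,2)}

missing: B.R0=2 B.R1=2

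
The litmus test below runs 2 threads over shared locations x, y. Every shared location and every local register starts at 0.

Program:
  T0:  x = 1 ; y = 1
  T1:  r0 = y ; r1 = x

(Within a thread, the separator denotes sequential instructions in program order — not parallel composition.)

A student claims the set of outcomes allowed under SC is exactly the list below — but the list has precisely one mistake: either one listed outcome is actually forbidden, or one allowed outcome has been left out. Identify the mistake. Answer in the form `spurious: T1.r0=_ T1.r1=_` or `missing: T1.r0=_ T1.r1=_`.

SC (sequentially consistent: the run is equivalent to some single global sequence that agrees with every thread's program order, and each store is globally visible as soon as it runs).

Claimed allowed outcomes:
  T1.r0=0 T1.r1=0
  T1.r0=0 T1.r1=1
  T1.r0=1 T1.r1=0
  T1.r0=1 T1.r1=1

spurious: T1.r0=1 T1.r1=0

outcome vector order: (T1.r0,T1.r1)
under SC → (0,0); (0,1); (1,1)
claimed∖SC = {(1,0)}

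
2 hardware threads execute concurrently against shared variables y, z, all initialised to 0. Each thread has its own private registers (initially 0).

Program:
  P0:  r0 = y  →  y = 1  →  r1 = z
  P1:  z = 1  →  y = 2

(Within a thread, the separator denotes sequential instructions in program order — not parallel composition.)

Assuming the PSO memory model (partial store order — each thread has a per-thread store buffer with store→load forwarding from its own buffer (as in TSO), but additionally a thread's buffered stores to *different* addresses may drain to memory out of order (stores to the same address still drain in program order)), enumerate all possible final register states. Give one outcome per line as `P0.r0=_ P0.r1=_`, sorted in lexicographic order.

outcome vector order: (P0.r0,P0.r1)
|PSO outcomes| = 4

P0.r0=0 P0.r1=0
P0.r0=0 P0.r1=1
P0.r0=2 P0.r1=0
P0.r0=2 P0.r1=1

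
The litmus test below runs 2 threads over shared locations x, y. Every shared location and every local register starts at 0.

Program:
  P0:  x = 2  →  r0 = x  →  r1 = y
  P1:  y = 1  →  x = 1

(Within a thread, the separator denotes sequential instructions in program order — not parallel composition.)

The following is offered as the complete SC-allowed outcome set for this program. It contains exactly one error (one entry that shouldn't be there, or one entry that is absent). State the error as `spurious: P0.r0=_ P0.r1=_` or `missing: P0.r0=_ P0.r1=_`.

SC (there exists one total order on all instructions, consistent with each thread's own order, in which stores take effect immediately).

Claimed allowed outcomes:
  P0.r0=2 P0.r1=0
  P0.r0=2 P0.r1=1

outcome vector order: (P0.r0,P0.r1)
under SC → <1 1>; <2 0>; <2 1>
SC∖claimed = {<1 1>}

missing: P0.r0=1 P0.r1=1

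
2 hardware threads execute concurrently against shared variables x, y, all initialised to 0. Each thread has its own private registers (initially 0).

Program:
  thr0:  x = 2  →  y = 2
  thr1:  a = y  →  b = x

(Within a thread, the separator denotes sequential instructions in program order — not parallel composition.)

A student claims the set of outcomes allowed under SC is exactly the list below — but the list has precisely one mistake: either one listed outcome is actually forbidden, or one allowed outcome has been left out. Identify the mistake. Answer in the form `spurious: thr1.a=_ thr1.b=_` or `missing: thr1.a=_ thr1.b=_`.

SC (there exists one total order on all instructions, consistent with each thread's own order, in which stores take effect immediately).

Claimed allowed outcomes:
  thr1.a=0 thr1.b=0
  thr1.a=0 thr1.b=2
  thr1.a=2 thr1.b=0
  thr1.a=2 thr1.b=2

spurious: thr1.a=2 thr1.b=0

outcome vector order: (thr1.a,thr1.b)
SC: 3 outcomes — {(0,0) (0,2) (2,2)}
claimed∖SC = {(2,0)}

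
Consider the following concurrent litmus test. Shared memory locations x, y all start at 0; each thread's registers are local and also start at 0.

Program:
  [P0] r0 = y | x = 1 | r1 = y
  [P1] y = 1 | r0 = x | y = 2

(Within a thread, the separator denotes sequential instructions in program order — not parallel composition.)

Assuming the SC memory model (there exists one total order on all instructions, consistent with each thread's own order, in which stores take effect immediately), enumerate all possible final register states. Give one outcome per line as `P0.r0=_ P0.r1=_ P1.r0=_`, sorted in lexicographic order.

P0.r0=0 P0.r1=0 P1.r0=1
P0.r0=0 P0.r1=1 P1.r0=0
P0.r0=0 P0.r1=1 P1.r0=1
P0.r0=0 P0.r1=2 P1.r0=0
P0.r0=0 P0.r1=2 P1.r0=1
P0.r0=1 P0.r1=1 P1.r0=0
P0.r0=1 P0.r1=1 P1.r0=1
P0.r0=1 P0.r1=2 P1.r0=0
P0.r0=1 P0.r1=2 P1.r0=1
P0.r0=2 P0.r1=2 P1.r0=0

outcome vector order: (P0.r0,P0.r1,P1.r0)
|SC outcomes| = 10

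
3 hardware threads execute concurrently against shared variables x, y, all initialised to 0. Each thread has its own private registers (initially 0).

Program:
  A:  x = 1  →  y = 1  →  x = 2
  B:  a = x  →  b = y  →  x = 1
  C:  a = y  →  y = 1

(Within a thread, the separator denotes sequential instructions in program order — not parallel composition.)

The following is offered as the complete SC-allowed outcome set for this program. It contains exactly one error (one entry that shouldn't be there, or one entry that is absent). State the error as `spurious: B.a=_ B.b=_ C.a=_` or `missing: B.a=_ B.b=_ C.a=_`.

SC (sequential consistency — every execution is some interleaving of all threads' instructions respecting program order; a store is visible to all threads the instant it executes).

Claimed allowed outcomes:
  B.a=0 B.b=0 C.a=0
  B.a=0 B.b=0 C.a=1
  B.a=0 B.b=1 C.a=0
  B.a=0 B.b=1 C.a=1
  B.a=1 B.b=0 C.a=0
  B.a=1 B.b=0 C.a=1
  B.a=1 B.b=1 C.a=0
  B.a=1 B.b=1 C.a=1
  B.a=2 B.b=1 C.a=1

missing: B.a=2 B.b=1 C.a=0

outcome vector order: (B.a,B.b,C.a)
under SC → <0 0 0>, <0 0 1>, <0 1 0>, <0 1 1>, <1 0 0>, <1 0 1>, <1 1 0>, <1 1 1>, <2 1 0>, <2 1 1>
SC∖claimed = {<2 1 0>}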